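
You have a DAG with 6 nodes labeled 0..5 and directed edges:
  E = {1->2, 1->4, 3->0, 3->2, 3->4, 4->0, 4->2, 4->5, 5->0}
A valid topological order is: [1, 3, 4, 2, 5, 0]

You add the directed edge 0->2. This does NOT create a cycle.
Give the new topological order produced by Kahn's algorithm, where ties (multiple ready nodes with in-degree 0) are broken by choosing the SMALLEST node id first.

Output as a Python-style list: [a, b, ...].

Answer: [1, 3, 4, 5, 0, 2]

Derivation:
Old toposort: [1, 3, 4, 2, 5, 0]
Added edge: 0->2
Position of 0 (5) > position of 2 (3). Must reorder: 0 must now come before 2.
Run Kahn's algorithm (break ties by smallest node id):
  initial in-degrees: [3, 0, 4, 0, 2, 1]
  ready (indeg=0): [1, 3]
  pop 1: indeg[2]->3; indeg[4]->1 | ready=[3] | order so far=[1]
  pop 3: indeg[0]->2; indeg[2]->2; indeg[4]->0 | ready=[4] | order so far=[1, 3]
  pop 4: indeg[0]->1; indeg[2]->1; indeg[5]->0 | ready=[5] | order so far=[1, 3, 4]
  pop 5: indeg[0]->0 | ready=[0] | order so far=[1, 3, 4, 5]
  pop 0: indeg[2]->0 | ready=[2] | order so far=[1, 3, 4, 5, 0]
  pop 2: no out-edges | ready=[] | order so far=[1, 3, 4, 5, 0, 2]
  Result: [1, 3, 4, 5, 0, 2]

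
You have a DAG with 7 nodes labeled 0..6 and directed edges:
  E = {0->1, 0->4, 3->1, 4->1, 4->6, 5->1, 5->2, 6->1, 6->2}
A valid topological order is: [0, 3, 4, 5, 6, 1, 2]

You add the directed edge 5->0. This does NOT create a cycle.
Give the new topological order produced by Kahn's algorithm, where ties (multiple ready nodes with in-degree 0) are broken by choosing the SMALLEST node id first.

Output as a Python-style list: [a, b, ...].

Answer: [3, 5, 0, 4, 6, 1, 2]

Derivation:
Old toposort: [0, 3, 4, 5, 6, 1, 2]
Added edge: 5->0
Position of 5 (3) > position of 0 (0). Must reorder: 5 must now come before 0.
Run Kahn's algorithm (break ties by smallest node id):
  initial in-degrees: [1, 5, 2, 0, 1, 0, 1]
  ready (indeg=0): [3, 5]
  pop 3: indeg[1]->4 | ready=[5] | order so far=[3]
  pop 5: indeg[0]->0; indeg[1]->3; indeg[2]->1 | ready=[0] | order so far=[3, 5]
  pop 0: indeg[1]->2; indeg[4]->0 | ready=[4] | order so far=[3, 5, 0]
  pop 4: indeg[1]->1; indeg[6]->0 | ready=[6] | order so far=[3, 5, 0, 4]
  pop 6: indeg[1]->0; indeg[2]->0 | ready=[1, 2] | order so far=[3, 5, 0, 4, 6]
  pop 1: no out-edges | ready=[2] | order so far=[3, 5, 0, 4, 6, 1]
  pop 2: no out-edges | ready=[] | order so far=[3, 5, 0, 4, 6, 1, 2]
  Result: [3, 5, 0, 4, 6, 1, 2]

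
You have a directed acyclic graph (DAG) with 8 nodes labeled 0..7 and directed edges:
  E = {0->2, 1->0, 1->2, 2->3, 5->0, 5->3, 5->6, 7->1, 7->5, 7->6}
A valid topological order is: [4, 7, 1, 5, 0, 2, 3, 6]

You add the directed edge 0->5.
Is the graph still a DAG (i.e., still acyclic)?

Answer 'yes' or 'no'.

Given toposort: [4, 7, 1, 5, 0, 2, 3, 6]
Position of 0: index 4; position of 5: index 3
New edge 0->5: backward (u after v in old order)
Backward edge: old toposort is now invalid. Check if this creates a cycle.
Does 5 already reach 0? Reachable from 5: [0, 2, 3, 5, 6]. YES -> cycle!
Still a DAG? no

Answer: no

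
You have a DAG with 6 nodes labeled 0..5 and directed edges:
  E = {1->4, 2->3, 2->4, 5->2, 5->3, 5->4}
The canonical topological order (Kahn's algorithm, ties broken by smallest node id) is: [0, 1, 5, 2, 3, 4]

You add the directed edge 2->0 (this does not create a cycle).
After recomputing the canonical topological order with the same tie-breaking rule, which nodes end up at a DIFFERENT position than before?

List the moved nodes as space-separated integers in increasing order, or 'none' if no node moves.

Answer: 0 1 2 5

Derivation:
Old toposort: [0, 1, 5, 2, 3, 4]
Added edge 2->0
Recompute Kahn (smallest-id tiebreak):
  initial in-degrees: [1, 0, 1, 2, 3, 0]
  ready (indeg=0): [1, 5]
  pop 1: indeg[4]->2 | ready=[5] | order so far=[1]
  pop 5: indeg[2]->0; indeg[3]->1; indeg[4]->1 | ready=[2] | order so far=[1, 5]
  pop 2: indeg[0]->0; indeg[3]->0; indeg[4]->0 | ready=[0, 3, 4] | order so far=[1, 5, 2]
  pop 0: no out-edges | ready=[3, 4] | order so far=[1, 5, 2, 0]
  pop 3: no out-edges | ready=[4] | order so far=[1, 5, 2, 0, 3]
  pop 4: no out-edges | ready=[] | order so far=[1, 5, 2, 0, 3, 4]
New canonical toposort: [1, 5, 2, 0, 3, 4]
Compare positions:
  Node 0: index 0 -> 3 (moved)
  Node 1: index 1 -> 0 (moved)
  Node 2: index 3 -> 2 (moved)
  Node 3: index 4 -> 4 (same)
  Node 4: index 5 -> 5 (same)
  Node 5: index 2 -> 1 (moved)
Nodes that changed position: 0 1 2 5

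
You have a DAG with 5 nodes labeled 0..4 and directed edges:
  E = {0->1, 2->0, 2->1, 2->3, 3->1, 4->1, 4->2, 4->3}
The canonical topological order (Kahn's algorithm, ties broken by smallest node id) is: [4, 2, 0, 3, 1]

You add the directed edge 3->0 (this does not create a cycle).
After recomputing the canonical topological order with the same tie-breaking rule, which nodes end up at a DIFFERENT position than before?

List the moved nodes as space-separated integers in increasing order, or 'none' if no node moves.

Old toposort: [4, 2, 0, 3, 1]
Added edge 3->0
Recompute Kahn (smallest-id tiebreak):
  initial in-degrees: [2, 4, 1, 2, 0]
  ready (indeg=0): [4]
  pop 4: indeg[1]->3; indeg[2]->0; indeg[3]->1 | ready=[2] | order so far=[4]
  pop 2: indeg[0]->1; indeg[1]->2; indeg[3]->0 | ready=[3] | order so far=[4, 2]
  pop 3: indeg[0]->0; indeg[1]->1 | ready=[0] | order so far=[4, 2, 3]
  pop 0: indeg[1]->0 | ready=[1] | order so far=[4, 2, 3, 0]
  pop 1: no out-edges | ready=[] | order so far=[4, 2, 3, 0, 1]
New canonical toposort: [4, 2, 3, 0, 1]
Compare positions:
  Node 0: index 2 -> 3 (moved)
  Node 1: index 4 -> 4 (same)
  Node 2: index 1 -> 1 (same)
  Node 3: index 3 -> 2 (moved)
  Node 4: index 0 -> 0 (same)
Nodes that changed position: 0 3

Answer: 0 3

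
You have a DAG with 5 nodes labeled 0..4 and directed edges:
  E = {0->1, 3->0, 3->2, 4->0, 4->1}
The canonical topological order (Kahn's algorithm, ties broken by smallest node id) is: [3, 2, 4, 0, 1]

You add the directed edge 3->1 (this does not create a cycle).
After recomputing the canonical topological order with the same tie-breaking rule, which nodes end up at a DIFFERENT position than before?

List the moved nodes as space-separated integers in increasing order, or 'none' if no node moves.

Old toposort: [3, 2, 4, 0, 1]
Added edge 3->1
Recompute Kahn (smallest-id tiebreak):
  initial in-degrees: [2, 3, 1, 0, 0]
  ready (indeg=0): [3, 4]
  pop 3: indeg[0]->1; indeg[1]->2; indeg[2]->0 | ready=[2, 4] | order so far=[3]
  pop 2: no out-edges | ready=[4] | order so far=[3, 2]
  pop 4: indeg[0]->0; indeg[1]->1 | ready=[0] | order so far=[3, 2, 4]
  pop 0: indeg[1]->0 | ready=[1] | order so far=[3, 2, 4, 0]
  pop 1: no out-edges | ready=[] | order so far=[3, 2, 4, 0, 1]
New canonical toposort: [3, 2, 4, 0, 1]
Compare positions:
  Node 0: index 3 -> 3 (same)
  Node 1: index 4 -> 4 (same)
  Node 2: index 1 -> 1 (same)
  Node 3: index 0 -> 0 (same)
  Node 4: index 2 -> 2 (same)
Nodes that changed position: none

Answer: none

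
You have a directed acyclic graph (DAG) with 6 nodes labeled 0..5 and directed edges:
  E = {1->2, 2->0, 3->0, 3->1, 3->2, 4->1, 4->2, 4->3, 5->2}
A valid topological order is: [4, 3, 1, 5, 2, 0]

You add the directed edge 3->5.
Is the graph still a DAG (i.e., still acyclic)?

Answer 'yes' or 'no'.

Answer: yes

Derivation:
Given toposort: [4, 3, 1, 5, 2, 0]
Position of 3: index 1; position of 5: index 3
New edge 3->5: forward
Forward edge: respects the existing order. Still a DAG, same toposort still valid.
Still a DAG? yes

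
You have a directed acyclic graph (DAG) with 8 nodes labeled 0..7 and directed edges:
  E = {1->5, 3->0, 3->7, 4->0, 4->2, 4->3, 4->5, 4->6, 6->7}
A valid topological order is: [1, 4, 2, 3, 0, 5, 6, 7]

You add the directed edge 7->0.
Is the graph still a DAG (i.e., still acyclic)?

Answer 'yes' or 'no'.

Given toposort: [1, 4, 2, 3, 0, 5, 6, 7]
Position of 7: index 7; position of 0: index 4
New edge 7->0: backward (u after v in old order)
Backward edge: old toposort is now invalid. Check if this creates a cycle.
Does 0 already reach 7? Reachable from 0: [0]. NO -> still a DAG (reorder needed).
Still a DAG? yes

Answer: yes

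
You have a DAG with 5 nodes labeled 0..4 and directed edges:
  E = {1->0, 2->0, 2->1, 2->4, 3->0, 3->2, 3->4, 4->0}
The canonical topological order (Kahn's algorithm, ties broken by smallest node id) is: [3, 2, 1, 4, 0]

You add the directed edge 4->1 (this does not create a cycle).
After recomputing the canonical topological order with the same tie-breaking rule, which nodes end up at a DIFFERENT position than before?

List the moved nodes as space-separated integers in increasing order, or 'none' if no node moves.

Old toposort: [3, 2, 1, 4, 0]
Added edge 4->1
Recompute Kahn (smallest-id tiebreak):
  initial in-degrees: [4, 2, 1, 0, 2]
  ready (indeg=0): [3]
  pop 3: indeg[0]->3; indeg[2]->0; indeg[4]->1 | ready=[2] | order so far=[3]
  pop 2: indeg[0]->2; indeg[1]->1; indeg[4]->0 | ready=[4] | order so far=[3, 2]
  pop 4: indeg[0]->1; indeg[1]->0 | ready=[1] | order so far=[3, 2, 4]
  pop 1: indeg[0]->0 | ready=[0] | order so far=[3, 2, 4, 1]
  pop 0: no out-edges | ready=[] | order so far=[3, 2, 4, 1, 0]
New canonical toposort: [3, 2, 4, 1, 0]
Compare positions:
  Node 0: index 4 -> 4 (same)
  Node 1: index 2 -> 3 (moved)
  Node 2: index 1 -> 1 (same)
  Node 3: index 0 -> 0 (same)
  Node 4: index 3 -> 2 (moved)
Nodes that changed position: 1 4

Answer: 1 4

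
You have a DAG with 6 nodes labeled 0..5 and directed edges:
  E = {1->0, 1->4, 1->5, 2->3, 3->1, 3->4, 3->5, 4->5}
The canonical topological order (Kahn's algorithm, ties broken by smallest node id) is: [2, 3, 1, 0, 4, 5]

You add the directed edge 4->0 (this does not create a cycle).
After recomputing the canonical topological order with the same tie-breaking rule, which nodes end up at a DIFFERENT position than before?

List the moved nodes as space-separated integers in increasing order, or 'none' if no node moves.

Old toposort: [2, 3, 1, 0, 4, 5]
Added edge 4->0
Recompute Kahn (smallest-id tiebreak):
  initial in-degrees: [2, 1, 0, 1, 2, 3]
  ready (indeg=0): [2]
  pop 2: indeg[3]->0 | ready=[3] | order so far=[2]
  pop 3: indeg[1]->0; indeg[4]->1; indeg[5]->2 | ready=[1] | order so far=[2, 3]
  pop 1: indeg[0]->1; indeg[4]->0; indeg[5]->1 | ready=[4] | order so far=[2, 3, 1]
  pop 4: indeg[0]->0; indeg[5]->0 | ready=[0, 5] | order so far=[2, 3, 1, 4]
  pop 0: no out-edges | ready=[5] | order so far=[2, 3, 1, 4, 0]
  pop 5: no out-edges | ready=[] | order so far=[2, 3, 1, 4, 0, 5]
New canonical toposort: [2, 3, 1, 4, 0, 5]
Compare positions:
  Node 0: index 3 -> 4 (moved)
  Node 1: index 2 -> 2 (same)
  Node 2: index 0 -> 0 (same)
  Node 3: index 1 -> 1 (same)
  Node 4: index 4 -> 3 (moved)
  Node 5: index 5 -> 5 (same)
Nodes that changed position: 0 4

Answer: 0 4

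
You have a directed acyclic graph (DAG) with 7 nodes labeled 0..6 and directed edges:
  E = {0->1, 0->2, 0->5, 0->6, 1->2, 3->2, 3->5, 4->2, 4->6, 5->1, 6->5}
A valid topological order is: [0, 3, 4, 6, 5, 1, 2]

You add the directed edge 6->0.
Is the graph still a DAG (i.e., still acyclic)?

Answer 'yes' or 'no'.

Answer: no

Derivation:
Given toposort: [0, 3, 4, 6, 5, 1, 2]
Position of 6: index 3; position of 0: index 0
New edge 6->0: backward (u after v in old order)
Backward edge: old toposort is now invalid. Check if this creates a cycle.
Does 0 already reach 6? Reachable from 0: [0, 1, 2, 5, 6]. YES -> cycle!
Still a DAG? no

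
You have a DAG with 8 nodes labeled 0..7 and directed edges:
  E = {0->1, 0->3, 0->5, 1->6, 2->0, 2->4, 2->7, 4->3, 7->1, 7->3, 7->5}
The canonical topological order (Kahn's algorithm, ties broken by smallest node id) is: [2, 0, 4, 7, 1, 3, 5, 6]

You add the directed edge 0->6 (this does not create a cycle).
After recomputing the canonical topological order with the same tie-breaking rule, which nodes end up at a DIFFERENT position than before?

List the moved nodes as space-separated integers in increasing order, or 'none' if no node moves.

Answer: none

Derivation:
Old toposort: [2, 0, 4, 7, 1, 3, 5, 6]
Added edge 0->6
Recompute Kahn (smallest-id tiebreak):
  initial in-degrees: [1, 2, 0, 3, 1, 2, 2, 1]
  ready (indeg=0): [2]
  pop 2: indeg[0]->0; indeg[4]->0; indeg[7]->0 | ready=[0, 4, 7] | order so far=[2]
  pop 0: indeg[1]->1; indeg[3]->2; indeg[5]->1; indeg[6]->1 | ready=[4, 7] | order so far=[2, 0]
  pop 4: indeg[3]->1 | ready=[7] | order so far=[2, 0, 4]
  pop 7: indeg[1]->0; indeg[3]->0; indeg[5]->0 | ready=[1, 3, 5] | order so far=[2, 0, 4, 7]
  pop 1: indeg[6]->0 | ready=[3, 5, 6] | order so far=[2, 0, 4, 7, 1]
  pop 3: no out-edges | ready=[5, 6] | order so far=[2, 0, 4, 7, 1, 3]
  pop 5: no out-edges | ready=[6] | order so far=[2, 0, 4, 7, 1, 3, 5]
  pop 6: no out-edges | ready=[] | order so far=[2, 0, 4, 7, 1, 3, 5, 6]
New canonical toposort: [2, 0, 4, 7, 1, 3, 5, 6]
Compare positions:
  Node 0: index 1 -> 1 (same)
  Node 1: index 4 -> 4 (same)
  Node 2: index 0 -> 0 (same)
  Node 3: index 5 -> 5 (same)
  Node 4: index 2 -> 2 (same)
  Node 5: index 6 -> 6 (same)
  Node 6: index 7 -> 7 (same)
  Node 7: index 3 -> 3 (same)
Nodes that changed position: none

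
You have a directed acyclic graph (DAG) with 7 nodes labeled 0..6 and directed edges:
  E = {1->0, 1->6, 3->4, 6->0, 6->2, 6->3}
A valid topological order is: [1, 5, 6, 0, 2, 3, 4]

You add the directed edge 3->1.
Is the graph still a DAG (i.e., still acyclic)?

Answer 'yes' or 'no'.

Given toposort: [1, 5, 6, 0, 2, 3, 4]
Position of 3: index 5; position of 1: index 0
New edge 3->1: backward (u after v in old order)
Backward edge: old toposort is now invalid. Check if this creates a cycle.
Does 1 already reach 3? Reachable from 1: [0, 1, 2, 3, 4, 6]. YES -> cycle!
Still a DAG? no

Answer: no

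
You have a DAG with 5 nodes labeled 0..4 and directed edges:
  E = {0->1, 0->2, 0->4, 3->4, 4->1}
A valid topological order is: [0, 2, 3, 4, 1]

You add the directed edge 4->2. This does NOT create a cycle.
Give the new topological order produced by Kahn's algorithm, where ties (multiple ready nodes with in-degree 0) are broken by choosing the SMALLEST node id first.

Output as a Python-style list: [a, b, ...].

Old toposort: [0, 2, 3, 4, 1]
Added edge: 4->2
Position of 4 (3) > position of 2 (1). Must reorder: 4 must now come before 2.
Run Kahn's algorithm (break ties by smallest node id):
  initial in-degrees: [0, 2, 2, 0, 2]
  ready (indeg=0): [0, 3]
  pop 0: indeg[1]->1; indeg[2]->1; indeg[4]->1 | ready=[3] | order so far=[0]
  pop 3: indeg[4]->0 | ready=[4] | order so far=[0, 3]
  pop 4: indeg[1]->0; indeg[2]->0 | ready=[1, 2] | order so far=[0, 3, 4]
  pop 1: no out-edges | ready=[2] | order so far=[0, 3, 4, 1]
  pop 2: no out-edges | ready=[] | order so far=[0, 3, 4, 1, 2]
  Result: [0, 3, 4, 1, 2]

Answer: [0, 3, 4, 1, 2]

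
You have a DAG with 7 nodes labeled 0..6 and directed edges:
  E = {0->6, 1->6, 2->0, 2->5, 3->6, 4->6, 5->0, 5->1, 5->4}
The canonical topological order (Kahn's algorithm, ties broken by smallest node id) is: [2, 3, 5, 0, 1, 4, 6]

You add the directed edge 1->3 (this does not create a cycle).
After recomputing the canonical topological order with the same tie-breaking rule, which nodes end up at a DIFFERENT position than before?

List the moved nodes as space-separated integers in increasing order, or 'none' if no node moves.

Old toposort: [2, 3, 5, 0, 1, 4, 6]
Added edge 1->3
Recompute Kahn (smallest-id tiebreak):
  initial in-degrees: [2, 1, 0, 1, 1, 1, 4]
  ready (indeg=0): [2]
  pop 2: indeg[0]->1; indeg[5]->0 | ready=[5] | order so far=[2]
  pop 5: indeg[0]->0; indeg[1]->0; indeg[4]->0 | ready=[0, 1, 4] | order so far=[2, 5]
  pop 0: indeg[6]->3 | ready=[1, 4] | order so far=[2, 5, 0]
  pop 1: indeg[3]->0; indeg[6]->2 | ready=[3, 4] | order so far=[2, 5, 0, 1]
  pop 3: indeg[6]->1 | ready=[4] | order so far=[2, 5, 0, 1, 3]
  pop 4: indeg[6]->0 | ready=[6] | order so far=[2, 5, 0, 1, 3, 4]
  pop 6: no out-edges | ready=[] | order so far=[2, 5, 0, 1, 3, 4, 6]
New canonical toposort: [2, 5, 0, 1, 3, 4, 6]
Compare positions:
  Node 0: index 3 -> 2 (moved)
  Node 1: index 4 -> 3 (moved)
  Node 2: index 0 -> 0 (same)
  Node 3: index 1 -> 4 (moved)
  Node 4: index 5 -> 5 (same)
  Node 5: index 2 -> 1 (moved)
  Node 6: index 6 -> 6 (same)
Nodes that changed position: 0 1 3 5

Answer: 0 1 3 5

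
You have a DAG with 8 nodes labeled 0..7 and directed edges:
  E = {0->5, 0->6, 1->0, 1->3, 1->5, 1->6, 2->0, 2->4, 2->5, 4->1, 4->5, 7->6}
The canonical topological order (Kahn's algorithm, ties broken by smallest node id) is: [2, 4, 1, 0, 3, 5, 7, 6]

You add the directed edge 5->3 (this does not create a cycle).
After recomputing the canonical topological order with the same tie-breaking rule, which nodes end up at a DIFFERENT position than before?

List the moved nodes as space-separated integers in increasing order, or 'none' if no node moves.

Old toposort: [2, 4, 1, 0, 3, 5, 7, 6]
Added edge 5->3
Recompute Kahn (smallest-id tiebreak):
  initial in-degrees: [2, 1, 0, 2, 1, 4, 3, 0]
  ready (indeg=0): [2, 7]
  pop 2: indeg[0]->1; indeg[4]->0; indeg[5]->3 | ready=[4, 7] | order so far=[2]
  pop 4: indeg[1]->0; indeg[5]->2 | ready=[1, 7] | order so far=[2, 4]
  pop 1: indeg[0]->0; indeg[3]->1; indeg[5]->1; indeg[6]->2 | ready=[0, 7] | order so far=[2, 4, 1]
  pop 0: indeg[5]->0; indeg[6]->1 | ready=[5, 7] | order so far=[2, 4, 1, 0]
  pop 5: indeg[3]->0 | ready=[3, 7] | order so far=[2, 4, 1, 0, 5]
  pop 3: no out-edges | ready=[7] | order so far=[2, 4, 1, 0, 5, 3]
  pop 7: indeg[6]->0 | ready=[6] | order so far=[2, 4, 1, 0, 5, 3, 7]
  pop 6: no out-edges | ready=[] | order so far=[2, 4, 1, 0, 5, 3, 7, 6]
New canonical toposort: [2, 4, 1, 0, 5, 3, 7, 6]
Compare positions:
  Node 0: index 3 -> 3 (same)
  Node 1: index 2 -> 2 (same)
  Node 2: index 0 -> 0 (same)
  Node 3: index 4 -> 5 (moved)
  Node 4: index 1 -> 1 (same)
  Node 5: index 5 -> 4 (moved)
  Node 6: index 7 -> 7 (same)
  Node 7: index 6 -> 6 (same)
Nodes that changed position: 3 5

Answer: 3 5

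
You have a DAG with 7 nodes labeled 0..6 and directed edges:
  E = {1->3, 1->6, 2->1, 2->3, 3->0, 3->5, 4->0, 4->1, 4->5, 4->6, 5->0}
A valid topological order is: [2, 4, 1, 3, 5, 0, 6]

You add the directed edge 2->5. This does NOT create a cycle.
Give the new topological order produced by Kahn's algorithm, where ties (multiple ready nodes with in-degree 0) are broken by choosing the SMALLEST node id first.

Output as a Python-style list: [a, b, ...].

Answer: [2, 4, 1, 3, 5, 0, 6]

Derivation:
Old toposort: [2, 4, 1, 3, 5, 0, 6]
Added edge: 2->5
Position of 2 (0) < position of 5 (4). Old order still valid.
Run Kahn's algorithm (break ties by smallest node id):
  initial in-degrees: [3, 2, 0, 2, 0, 3, 2]
  ready (indeg=0): [2, 4]
  pop 2: indeg[1]->1; indeg[3]->1; indeg[5]->2 | ready=[4] | order so far=[2]
  pop 4: indeg[0]->2; indeg[1]->0; indeg[5]->1; indeg[6]->1 | ready=[1] | order so far=[2, 4]
  pop 1: indeg[3]->0; indeg[6]->0 | ready=[3, 6] | order so far=[2, 4, 1]
  pop 3: indeg[0]->1; indeg[5]->0 | ready=[5, 6] | order so far=[2, 4, 1, 3]
  pop 5: indeg[0]->0 | ready=[0, 6] | order so far=[2, 4, 1, 3, 5]
  pop 0: no out-edges | ready=[6] | order so far=[2, 4, 1, 3, 5, 0]
  pop 6: no out-edges | ready=[] | order so far=[2, 4, 1, 3, 5, 0, 6]
  Result: [2, 4, 1, 3, 5, 0, 6]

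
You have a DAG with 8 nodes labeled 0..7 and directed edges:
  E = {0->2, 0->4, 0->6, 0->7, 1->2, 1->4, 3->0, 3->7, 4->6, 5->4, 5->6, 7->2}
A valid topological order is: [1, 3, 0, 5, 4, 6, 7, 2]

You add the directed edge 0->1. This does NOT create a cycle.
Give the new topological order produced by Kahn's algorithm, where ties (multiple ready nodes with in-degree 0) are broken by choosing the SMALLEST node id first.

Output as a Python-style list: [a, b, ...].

Old toposort: [1, 3, 0, 5, 4, 6, 7, 2]
Added edge: 0->1
Position of 0 (2) > position of 1 (0). Must reorder: 0 must now come before 1.
Run Kahn's algorithm (break ties by smallest node id):
  initial in-degrees: [1, 1, 3, 0, 3, 0, 3, 2]
  ready (indeg=0): [3, 5]
  pop 3: indeg[0]->0; indeg[7]->1 | ready=[0, 5] | order so far=[3]
  pop 0: indeg[1]->0; indeg[2]->2; indeg[4]->2; indeg[6]->2; indeg[7]->0 | ready=[1, 5, 7] | order so far=[3, 0]
  pop 1: indeg[2]->1; indeg[4]->1 | ready=[5, 7] | order so far=[3, 0, 1]
  pop 5: indeg[4]->0; indeg[6]->1 | ready=[4, 7] | order so far=[3, 0, 1, 5]
  pop 4: indeg[6]->0 | ready=[6, 7] | order so far=[3, 0, 1, 5, 4]
  pop 6: no out-edges | ready=[7] | order so far=[3, 0, 1, 5, 4, 6]
  pop 7: indeg[2]->0 | ready=[2] | order so far=[3, 0, 1, 5, 4, 6, 7]
  pop 2: no out-edges | ready=[] | order so far=[3, 0, 1, 5, 4, 6, 7, 2]
  Result: [3, 0, 1, 5, 4, 6, 7, 2]

Answer: [3, 0, 1, 5, 4, 6, 7, 2]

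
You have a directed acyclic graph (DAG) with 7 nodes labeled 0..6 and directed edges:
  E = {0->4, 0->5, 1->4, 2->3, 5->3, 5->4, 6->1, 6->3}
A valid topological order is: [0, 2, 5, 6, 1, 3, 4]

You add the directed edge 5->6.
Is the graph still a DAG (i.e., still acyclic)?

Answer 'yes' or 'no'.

Answer: yes

Derivation:
Given toposort: [0, 2, 5, 6, 1, 3, 4]
Position of 5: index 2; position of 6: index 3
New edge 5->6: forward
Forward edge: respects the existing order. Still a DAG, same toposort still valid.
Still a DAG? yes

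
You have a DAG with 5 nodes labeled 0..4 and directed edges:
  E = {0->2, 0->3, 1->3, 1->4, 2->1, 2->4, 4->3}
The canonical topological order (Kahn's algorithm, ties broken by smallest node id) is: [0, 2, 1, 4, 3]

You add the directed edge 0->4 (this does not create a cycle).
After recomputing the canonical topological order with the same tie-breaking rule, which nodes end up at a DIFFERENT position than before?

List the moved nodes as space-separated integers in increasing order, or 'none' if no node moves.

Old toposort: [0, 2, 1, 4, 3]
Added edge 0->4
Recompute Kahn (smallest-id tiebreak):
  initial in-degrees: [0, 1, 1, 3, 3]
  ready (indeg=0): [0]
  pop 0: indeg[2]->0; indeg[3]->2; indeg[4]->2 | ready=[2] | order so far=[0]
  pop 2: indeg[1]->0; indeg[4]->1 | ready=[1] | order so far=[0, 2]
  pop 1: indeg[3]->1; indeg[4]->0 | ready=[4] | order so far=[0, 2, 1]
  pop 4: indeg[3]->0 | ready=[3] | order so far=[0, 2, 1, 4]
  pop 3: no out-edges | ready=[] | order so far=[0, 2, 1, 4, 3]
New canonical toposort: [0, 2, 1, 4, 3]
Compare positions:
  Node 0: index 0 -> 0 (same)
  Node 1: index 2 -> 2 (same)
  Node 2: index 1 -> 1 (same)
  Node 3: index 4 -> 4 (same)
  Node 4: index 3 -> 3 (same)
Nodes that changed position: none

Answer: none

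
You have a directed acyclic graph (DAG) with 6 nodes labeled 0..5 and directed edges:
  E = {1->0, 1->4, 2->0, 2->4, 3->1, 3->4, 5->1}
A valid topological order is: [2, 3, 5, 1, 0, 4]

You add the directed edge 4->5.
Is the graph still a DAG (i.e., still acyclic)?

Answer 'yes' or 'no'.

Answer: no

Derivation:
Given toposort: [2, 3, 5, 1, 0, 4]
Position of 4: index 5; position of 5: index 2
New edge 4->5: backward (u after v in old order)
Backward edge: old toposort is now invalid. Check if this creates a cycle.
Does 5 already reach 4? Reachable from 5: [0, 1, 4, 5]. YES -> cycle!
Still a DAG? no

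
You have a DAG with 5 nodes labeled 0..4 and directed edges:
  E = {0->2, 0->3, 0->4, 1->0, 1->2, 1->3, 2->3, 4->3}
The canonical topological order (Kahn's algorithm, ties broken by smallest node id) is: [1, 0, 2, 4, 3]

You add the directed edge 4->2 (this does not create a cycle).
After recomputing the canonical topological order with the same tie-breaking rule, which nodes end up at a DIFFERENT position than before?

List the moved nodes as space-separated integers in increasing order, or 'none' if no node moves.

Old toposort: [1, 0, 2, 4, 3]
Added edge 4->2
Recompute Kahn (smallest-id tiebreak):
  initial in-degrees: [1, 0, 3, 4, 1]
  ready (indeg=0): [1]
  pop 1: indeg[0]->0; indeg[2]->2; indeg[3]->3 | ready=[0] | order so far=[1]
  pop 0: indeg[2]->1; indeg[3]->2; indeg[4]->0 | ready=[4] | order so far=[1, 0]
  pop 4: indeg[2]->0; indeg[3]->1 | ready=[2] | order so far=[1, 0, 4]
  pop 2: indeg[3]->0 | ready=[3] | order so far=[1, 0, 4, 2]
  pop 3: no out-edges | ready=[] | order so far=[1, 0, 4, 2, 3]
New canonical toposort: [1, 0, 4, 2, 3]
Compare positions:
  Node 0: index 1 -> 1 (same)
  Node 1: index 0 -> 0 (same)
  Node 2: index 2 -> 3 (moved)
  Node 3: index 4 -> 4 (same)
  Node 4: index 3 -> 2 (moved)
Nodes that changed position: 2 4

Answer: 2 4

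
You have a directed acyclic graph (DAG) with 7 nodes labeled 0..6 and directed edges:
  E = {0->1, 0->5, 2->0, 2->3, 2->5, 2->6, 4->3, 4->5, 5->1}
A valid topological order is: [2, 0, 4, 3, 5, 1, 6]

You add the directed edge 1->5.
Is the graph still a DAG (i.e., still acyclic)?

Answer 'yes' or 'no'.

Answer: no

Derivation:
Given toposort: [2, 0, 4, 3, 5, 1, 6]
Position of 1: index 5; position of 5: index 4
New edge 1->5: backward (u after v in old order)
Backward edge: old toposort is now invalid. Check if this creates a cycle.
Does 5 already reach 1? Reachable from 5: [1, 5]. YES -> cycle!
Still a DAG? no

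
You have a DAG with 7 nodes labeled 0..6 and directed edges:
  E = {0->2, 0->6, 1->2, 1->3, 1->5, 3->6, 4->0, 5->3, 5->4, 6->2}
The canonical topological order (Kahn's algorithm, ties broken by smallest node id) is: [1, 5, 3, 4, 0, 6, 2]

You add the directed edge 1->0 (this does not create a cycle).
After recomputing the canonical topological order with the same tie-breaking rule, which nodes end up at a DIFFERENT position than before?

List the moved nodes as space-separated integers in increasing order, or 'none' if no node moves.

Old toposort: [1, 5, 3, 4, 0, 6, 2]
Added edge 1->0
Recompute Kahn (smallest-id tiebreak):
  initial in-degrees: [2, 0, 3, 2, 1, 1, 2]
  ready (indeg=0): [1]
  pop 1: indeg[0]->1; indeg[2]->2; indeg[3]->1; indeg[5]->0 | ready=[5] | order so far=[1]
  pop 5: indeg[3]->0; indeg[4]->0 | ready=[3, 4] | order so far=[1, 5]
  pop 3: indeg[6]->1 | ready=[4] | order so far=[1, 5, 3]
  pop 4: indeg[0]->0 | ready=[0] | order so far=[1, 5, 3, 4]
  pop 0: indeg[2]->1; indeg[6]->0 | ready=[6] | order so far=[1, 5, 3, 4, 0]
  pop 6: indeg[2]->0 | ready=[2] | order so far=[1, 5, 3, 4, 0, 6]
  pop 2: no out-edges | ready=[] | order so far=[1, 5, 3, 4, 0, 6, 2]
New canonical toposort: [1, 5, 3, 4, 0, 6, 2]
Compare positions:
  Node 0: index 4 -> 4 (same)
  Node 1: index 0 -> 0 (same)
  Node 2: index 6 -> 6 (same)
  Node 3: index 2 -> 2 (same)
  Node 4: index 3 -> 3 (same)
  Node 5: index 1 -> 1 (same)
  Node 6: index 5 -> 5 (same)
Nodes that changed position: none

Answer: none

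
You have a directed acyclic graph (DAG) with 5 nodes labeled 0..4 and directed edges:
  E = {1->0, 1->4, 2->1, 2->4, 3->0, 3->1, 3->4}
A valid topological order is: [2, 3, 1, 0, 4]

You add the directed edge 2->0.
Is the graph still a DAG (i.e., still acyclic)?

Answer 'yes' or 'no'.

Answer: yes

Derivation:
Given toposort: [2, 3, 1, 0, 4]
Position of 2: index 0; position of 0: index 3
New edge 2->0: forward
Forward edge: respects the existing order. Still a DAG, same toposort still valid.
Still a DAG? yes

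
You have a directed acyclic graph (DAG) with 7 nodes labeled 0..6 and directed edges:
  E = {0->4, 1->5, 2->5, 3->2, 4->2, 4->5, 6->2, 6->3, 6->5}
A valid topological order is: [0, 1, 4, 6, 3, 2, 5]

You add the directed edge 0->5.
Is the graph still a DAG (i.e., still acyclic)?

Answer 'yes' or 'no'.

Answer: yes

Derivation:
Given toposort: [0, 1, 4, 6, 3, 2, 5]
Position of 0: index 0; position of 5: index 6
New edge 0->5: forward
Forward edge: respects the existing order. Still a DAG, same toposort still valid.
Still a DAG? yes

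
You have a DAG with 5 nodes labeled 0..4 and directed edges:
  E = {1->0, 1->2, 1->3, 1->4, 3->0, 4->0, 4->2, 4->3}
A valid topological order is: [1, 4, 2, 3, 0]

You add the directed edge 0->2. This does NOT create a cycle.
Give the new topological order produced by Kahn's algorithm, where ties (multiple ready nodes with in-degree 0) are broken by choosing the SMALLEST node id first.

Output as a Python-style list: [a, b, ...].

Answer: [1, 4, 3, 0, 2]

Derivation:
Old toposort: [1, 4, 2, 3, 0]
Added edge: 0->2
Position of 0 (4) > position of 2 (2). Must reorder: 0 must now come before 2.
Run Kahn's algorithm (break ties by smallest node id):
  initial in-degrees: [3, 0, 3, 2, 1]
  ready (indeg=0): [1]
  pop 1: indeg[0]->2; indeg[2]->2; indeg[3]->1; indeg[4]->0 | ready=[4] | order so far=[1]
  pop 4: indeg[0]->1; indeg[2]->1; indeg[3]->0 | ready=[3] | order so far=[1, 4]
  pop 3: indeg[0]->0 | ready=[0] | order so far=[1, 4, 3]
  pop 0: indeg[2]->0 | ready=[2] | order so far=[1, 4, 3, 0]
  pop 2: no out-edges | ready=[] | order so far=[1, 4, 3, 0, 2]
  Result: [1, 4, 3, 0, 2]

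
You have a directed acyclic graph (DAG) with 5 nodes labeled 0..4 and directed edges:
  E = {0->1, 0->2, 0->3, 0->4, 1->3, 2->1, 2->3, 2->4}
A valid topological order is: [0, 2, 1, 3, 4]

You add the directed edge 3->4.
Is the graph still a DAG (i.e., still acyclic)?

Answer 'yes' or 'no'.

Answer: yes

Derivation:
Given toposort: [0, 2, 1, 3, 4]
Position of 3: index 3; position of 4: index 4
New edge 3->4: forward
Forward edge: respects the existing order. Still a DAG, same toposort still valid.
Still a DAG? yes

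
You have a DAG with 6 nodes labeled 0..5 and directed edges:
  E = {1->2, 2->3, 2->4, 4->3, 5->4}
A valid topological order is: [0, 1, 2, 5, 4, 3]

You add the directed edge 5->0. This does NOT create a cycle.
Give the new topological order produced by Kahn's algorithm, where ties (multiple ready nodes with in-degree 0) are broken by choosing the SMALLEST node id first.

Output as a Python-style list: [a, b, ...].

Answer: [1, 2, 5, 0, 4, 3]

Derivation:
Old toposort: [0, 1, 2, 5, 4, 3]
Added edge: 5->0
Position of 5 (3) > position of 0 (0). Must reorder: 5 must now come before 0.
Run Kahn's algorithm (break ties by smallest node id):
  initial in-degrees: [1, 0, 1, 2, 2, 0]
  ready (indeg=0): [1, 5]
  pop 1: indeg[2]->0 | ready=[2, 5] | order so far=[1]
  pop 2: indeg[3]->1; indeg[4]->1 | ready=[5] | order so far=[1, 2]
  pop 5: indeg[0]->0; indeg[4]->0 | ready=[0, 4] | order so far=[1, 2, 5]
  pop 0: no out-edges | ready=[4] | order so far=[1, 2, 5, 0]
  pop 4: indeg[3]->0 | ready=[3] | order so far=[1, 2, 5, 0, 4]
  pop 3: no out-edges | ready=[] | order so far=[1, 2, 5, 0, 4, 3]
  Result: [1, 2, 5, 0, 4, 3]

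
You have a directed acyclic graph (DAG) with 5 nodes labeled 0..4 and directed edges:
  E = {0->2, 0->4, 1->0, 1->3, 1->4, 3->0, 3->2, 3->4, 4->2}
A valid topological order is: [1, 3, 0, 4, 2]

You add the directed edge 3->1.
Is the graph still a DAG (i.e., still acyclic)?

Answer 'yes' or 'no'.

Answer: no

Derivation:
Given toposort: [1, 3, 0, 4, 2]
Position of 3: index 1; position of 1: index 0
New edge 3->1: backward (u after v in old order)
Backward edge: old toposort is now invalid. Check if this creates a cycle.
Does 1 already reach 3? Reachable from 1: [0, 1, 2, 3, 4]. YES -> cycle!
Still a DAG? no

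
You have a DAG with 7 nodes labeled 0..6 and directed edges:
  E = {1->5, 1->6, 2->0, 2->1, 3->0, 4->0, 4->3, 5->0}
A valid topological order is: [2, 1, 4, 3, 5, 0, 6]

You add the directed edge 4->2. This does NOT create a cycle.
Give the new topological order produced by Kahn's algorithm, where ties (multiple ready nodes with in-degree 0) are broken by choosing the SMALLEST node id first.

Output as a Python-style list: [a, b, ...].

Old toposort: [2, 1, 4, 3, 5, 0, 6]
Added edge: 4->2
Position of 4 (2) > position of 2 (0). Must reorder: 4 must now come before 2.
Run Kahn's algorithm (break ties by smallest node id):
  initial in-degrees: [4, 1, 1, 1, 0, 1, 1]
  ready (indeg=0): [4]
  pop 4: indeg[0]->3; indeg[2]->0; indeg[3]->0 | ready=[2, 3] | order so far=[4]
  pop 2: indeg[0]->2; indeg[1]->0 | ready=[1, 3] | order so far=[4, 2]
  pop 1: indeg[5]->0; indeg[6]->0 | ready=[3, 5, 6] | order so far=[4, 2, 1]
  pop 3: indeg[0]->1 | ready=[5, 6] | order so far=[4, 2, 1, 3]
  pop 5: indeg[0]->0 | ready=[0, 6] | order so far=[4, 2, 1, 3, 5]
  pop 0: no out-edges | ready=[6] | order so far=[4, 2, 1, 3, 5, 0]
  pop 6: no out-edges | ready=[] | order so far=[4, 2, 1, 3, 5, 0, 6]
  Result: [4, 2, 1, 3, 5, 0, 6]

Answer: [4, 2, 1, 3, 5, 0, 6]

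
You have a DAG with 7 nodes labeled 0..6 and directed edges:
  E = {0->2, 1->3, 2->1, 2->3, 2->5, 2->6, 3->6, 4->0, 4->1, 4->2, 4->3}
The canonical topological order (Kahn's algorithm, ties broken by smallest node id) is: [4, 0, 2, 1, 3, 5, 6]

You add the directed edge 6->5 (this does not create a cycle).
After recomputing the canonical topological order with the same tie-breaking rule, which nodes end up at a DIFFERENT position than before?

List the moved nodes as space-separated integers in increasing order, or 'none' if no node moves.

Answer: 5 6

Derivation:
Old toposort: [4, 0, 2, 1, 3, 5, 6]
Added edge 6->5
Recompute Kahn (smallest-id tiebreak):
  initial in-degrees: [1, 2, 2, 3, 0, 2, 2]
  ready (indeg=0): [4]
  pop 4: indeg[0]->0; indeg[1]->1; indeg[2]->1; indeg[3]->2 | ready=[0] | order so far=[4]
  pop 0: indeg[2]->0 | ready=[2] | order so far=[4, 0]
  pop 2: indeg[1]->0; indeg[3]->1; indeg[5]->1; indeg[6]->1 | ready=[1] | order so far=[4, 0, 2]
  pop 1: indeg[3]->0 | ready=[3] | order so far=[4, 0, 2, 1]
  pop 3: indeg[6]->0 | ready=[6] | order so far=[4, 0, 2, 1, 3]
  pop 6: indeg[5]->0 | ready=[5] | order so far=[4, 0, 2, 1, 3, 6]
  pop 5: no out-edges | ready=[] | order so far=[4, 0, 2, 1, 3, 6, 5]
New canonical toposort: [4, 0, 2, 1, 3, 6, 5]
Compare positions:
  Node 0: index 1 -> 1 (same)
  Node 1: index 3 -> 3 (same)
  Node 2: index 2 -> 2 (same)
  Node 3: index 4 -> 4 (same)
  Node 4: index 0 -> 0 (same)
  Node 5: index 5 -> 6 (moved)
  Node 6: index 6 -> 5 (moved)
Nodes that changed position: 5 6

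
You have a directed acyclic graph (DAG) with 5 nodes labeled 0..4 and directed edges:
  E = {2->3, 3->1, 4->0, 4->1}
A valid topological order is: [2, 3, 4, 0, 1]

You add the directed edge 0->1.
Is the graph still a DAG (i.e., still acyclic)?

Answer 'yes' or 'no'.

Answer: yes

Derivation:
Given toposort: [2, 3, 4, 0, 1]
Position of 0: index 3; position of 1: index 4
New edge 0->1: forward
Forward edge: respects the existing order. Still a DAG, same toposort still valid.
Still a DAG? yes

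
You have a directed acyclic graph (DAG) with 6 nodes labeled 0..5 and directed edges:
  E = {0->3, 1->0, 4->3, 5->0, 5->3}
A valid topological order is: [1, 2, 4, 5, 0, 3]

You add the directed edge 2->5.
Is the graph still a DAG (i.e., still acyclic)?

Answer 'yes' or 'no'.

Given toposort: [1, 2, 4, 5, 0, 3]
Position of 2: index 1; position of 5: index 3
New edge 2->5: forward
Forward edge: respects the existing order. Still a DAG, same toposort still valid.
Still a DAG? yes

Answer: yes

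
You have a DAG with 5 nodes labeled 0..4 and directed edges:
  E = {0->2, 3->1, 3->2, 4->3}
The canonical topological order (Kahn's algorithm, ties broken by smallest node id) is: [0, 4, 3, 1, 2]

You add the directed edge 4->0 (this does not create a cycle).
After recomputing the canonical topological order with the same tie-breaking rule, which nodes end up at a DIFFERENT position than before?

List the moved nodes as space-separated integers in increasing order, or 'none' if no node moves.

Answer: 0 4

Derivation:
Old toposort: [0, 4, 3, 1, 2]
Added edge 4->0
Recompute Kahn (smallest-id tiebreak):
  initial in-degrees: [1, 1, 2, 1, 0]
  ready (indeg=0): [4]
  pop 4: indeg[0]->0; indeg[3]->0 | ready=[0, 3] | order so far=[4]
  pop 0: indeg[2]->1 | ready=[3] | order so far=[4, 0]
  pop 3: indeg[1]->0; indeg[2]->0 | ready=[1, 2] | order so far=[4, 0, 3]
  pop 1: no out-edges | ready=[2] | order so far=[4, 0, 3, 1]
  pop 2: no out-edges | ready=[] | order so far=[4, 0, 3, 1, 2]
New canonical toposort: [4, 0, 3, 1, 2]
Compare positions:
  Node 0: index 0 -> 1 (moved)
  Node 1: index 3 -> 3 (same)
  Node 2: index 4 -> 4 (same)
  Node 3: index 2 -> 2 (same)
  Node 4: index 1 -> 0 (moved)
Nodes that changed position: 0 4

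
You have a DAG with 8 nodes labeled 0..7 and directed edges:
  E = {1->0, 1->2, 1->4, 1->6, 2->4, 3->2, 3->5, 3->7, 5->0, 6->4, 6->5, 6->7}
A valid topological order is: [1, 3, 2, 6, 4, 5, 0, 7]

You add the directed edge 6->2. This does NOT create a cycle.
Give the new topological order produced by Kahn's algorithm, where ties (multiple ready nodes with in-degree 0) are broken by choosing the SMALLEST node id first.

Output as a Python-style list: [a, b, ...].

Old toposort: [1, 3, 2, 6, 4, 5, 0, 7]
Added edge: 6->2
Position of 6 (3) > position of 2 (2). Must reorder: 6 must now come before 2.
Run Kahn's algorithm (break ties by smallest node id):
  initial in-degrees: [2, 0, 3, 0, 3, 2, 1, 2]
  ready (indeg=0): [1, 3]
  pop 1: indeg[0]->1; indeg[2]->2; indeg[4]->2; indeg[6]->0 | ready=[3, 6] | order so far=[1]
  pop 3: indeg[2]->1; indeg[5]->1; indeg[7]->1 | ready=[6] | order so far=[1, 3]
  pop 6: indeg[2]->0; indeg[4]->1; indeg[5]->0; indeg[7]->0 | ready=[2, 5, 7] | order so far=[1, 3, 6]
  pop 2: indeg[4]->0 | ready=[4, 5, 7] | order so far=[1, 3, 6, 2]
  pop 4: no out-edges | ready=[5, 7] | order so far=[1, 3, 6, 2, 4]
  pop 5: indeg[0]->0 | ready=[0, 7] | order so far=[1, 3, 6, 2, 4, 5]
  pop 0: no out-edges | ready=[7] | order so far=[1, 3, 6, 2, 4, 5, 0]
  pop 7: no out-edges | ready=[] | order so far=[1, 3, 6, 2, 4, 5, 0, 7]
  Result: [1, 3, 6, 2, 4, 5, 0, 7]

Answer: [1, 3, 6, 2, 4, 5, 0, 7]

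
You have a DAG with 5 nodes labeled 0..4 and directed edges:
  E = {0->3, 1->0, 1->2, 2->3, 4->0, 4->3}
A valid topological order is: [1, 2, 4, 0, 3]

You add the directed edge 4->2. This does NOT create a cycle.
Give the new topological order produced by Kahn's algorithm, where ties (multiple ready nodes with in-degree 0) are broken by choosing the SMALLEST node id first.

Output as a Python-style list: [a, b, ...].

Answer: [1, 4, 0, 2, 3]

Derivation:
Old toposort: [1, 2, 4, 0, 3]
Added edge: 4->2
Position of 4 (2) > position of 2 (1). Must reorder: 4 must now come before 2.
Run Kahn's algorithm (break ties by smallest node id):
  initial in-degrees: [2, 0, 2, 3, 0]
  ready (indeg=0): [1, 4]
  pop 1: indeg[0]->1; indeg[2]->1 | ready=[4] | order so far=[1]
  pop 4: indeg[0]->0; indeg[2]->0; indeg[3]->2 | ready=[0, 2] | order so far=[1, 4]
  pop 0: indeg[3]->1 | ready=[2] | order so far=[1, 4, 0]
  pop 2: indeg[3]->0 | ready=[3] | order so far=[1, 4, 0, 2]
  pop 3: no out-edges | ready=[] | order so far=[1, 4, 0, 2, 3]
  Result: [1, 4, 0, 2, 3]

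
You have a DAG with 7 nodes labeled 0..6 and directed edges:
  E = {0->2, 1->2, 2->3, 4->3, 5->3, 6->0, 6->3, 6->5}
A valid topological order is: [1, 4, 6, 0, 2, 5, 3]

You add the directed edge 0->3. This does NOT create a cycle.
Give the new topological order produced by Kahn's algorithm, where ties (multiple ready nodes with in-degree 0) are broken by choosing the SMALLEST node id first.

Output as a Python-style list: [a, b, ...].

Old toposort: [1, 4, 6, 0, 2, 5, 3]
Added edge: 0->3
Position of 0 (3) < position of 3 (6). Old order still valid.
Run Kahn's algorithm (break ties by smallest node id):
  initial in-degrees: [1, 0, 2, 5, 0, 1, 0]
  ready (indeg=0): [1, 4, 6]
  pop 1: indeg[2]->1 | ready=[4, 6] | order so far=[1]
  pop 4: indeg[3]->4 | ready=[6] | order so far=[1, 4]
  pop 6: indeg[0]->0; indeg[3]->3; indeg[5]->0 | ready=[0, 5] | order so far=[1, 4, 6]
  pop 0: indeg[2]->0; indeg[3]->2 | ready=[2, 5] | order so far=[1, 4, 6, 0]
  pop 2: indeg[3]->1 | ready=[5] | order so far=[1, 4, 6, 0, 2]
  pop 5: indeg[3]->0 | ready=[3] | order so far=[1, 4, 6, 0, 2, 5]
  pop 3: no out-edges | ready=[] | order so far=[1, 4, 6, 0, 2, 5, 3]
  Result: [1, 4, 6, 0, 2, 5, 3]

Answer: [1, 4, 6, 0, 2, 5, 3]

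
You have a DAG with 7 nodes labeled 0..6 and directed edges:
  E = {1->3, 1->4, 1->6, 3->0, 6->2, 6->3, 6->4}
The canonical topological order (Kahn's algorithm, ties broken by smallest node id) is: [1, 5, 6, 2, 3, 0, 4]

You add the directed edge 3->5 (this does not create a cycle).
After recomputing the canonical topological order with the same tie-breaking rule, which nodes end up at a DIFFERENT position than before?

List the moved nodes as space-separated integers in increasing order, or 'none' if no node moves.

Answer: 0 2 3 4 5 6

Derivation:
Old toposort: [1, 5, 6, 2, 3, 0, 4]
Added edge 3->5
Recompute Kahn (smallest-id tiebreak):
  initial in-degrees: [1, 0, 1, 2, 2, 1, 1]
  ready (indeg=0): [1]
  pop 1: indeg[3]->1; indeg[4]->1; indeg[6]->0 | ready=[6] | order so far=[1]
  pop 6: indeg[2]->0; indeg[3]->0; indeg[4]->0 | ready=[2, 3, 4] | order so far=[1, 6]
  pop 2: no out-edges | ready=[3, 4] | order so far=[1, 6, 2]
  pop 3: indeg[0]->0; indeg[5]->0 | ready=[0, 4, 5] | order so far=[1, 6, 2, 3]
  pop 0: no out-edges | ready=[4, 5] | order so far=[1, 6, 2, 3, 0]
  pop 4: no out-edges | ready=[5] | order so far=[1, 6, 2, 3, 0, 4]
  pop 5: no out-edges | ready=[] | order so far=[1, 6, 2, 3, 0, 4, 5]
New canonical toposort: [1, 6, 2, 3, 0, 4, 5]
Compare positions:
  Node 0: index 5 -> 4 (moved)
  Node 1: index 0 -> 0 (same)
  Node 2: index 3 -> 2 (moved)
  Node 3: index 4 -> 3 (moved)
  Node 4: index 6 -> 5 (moved)
  Node 5: index 1 -> 6 (moved)
  Node 6: index 2 -> 1 (moved)
Nodes that changed position: 0 2 3 4 5 6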